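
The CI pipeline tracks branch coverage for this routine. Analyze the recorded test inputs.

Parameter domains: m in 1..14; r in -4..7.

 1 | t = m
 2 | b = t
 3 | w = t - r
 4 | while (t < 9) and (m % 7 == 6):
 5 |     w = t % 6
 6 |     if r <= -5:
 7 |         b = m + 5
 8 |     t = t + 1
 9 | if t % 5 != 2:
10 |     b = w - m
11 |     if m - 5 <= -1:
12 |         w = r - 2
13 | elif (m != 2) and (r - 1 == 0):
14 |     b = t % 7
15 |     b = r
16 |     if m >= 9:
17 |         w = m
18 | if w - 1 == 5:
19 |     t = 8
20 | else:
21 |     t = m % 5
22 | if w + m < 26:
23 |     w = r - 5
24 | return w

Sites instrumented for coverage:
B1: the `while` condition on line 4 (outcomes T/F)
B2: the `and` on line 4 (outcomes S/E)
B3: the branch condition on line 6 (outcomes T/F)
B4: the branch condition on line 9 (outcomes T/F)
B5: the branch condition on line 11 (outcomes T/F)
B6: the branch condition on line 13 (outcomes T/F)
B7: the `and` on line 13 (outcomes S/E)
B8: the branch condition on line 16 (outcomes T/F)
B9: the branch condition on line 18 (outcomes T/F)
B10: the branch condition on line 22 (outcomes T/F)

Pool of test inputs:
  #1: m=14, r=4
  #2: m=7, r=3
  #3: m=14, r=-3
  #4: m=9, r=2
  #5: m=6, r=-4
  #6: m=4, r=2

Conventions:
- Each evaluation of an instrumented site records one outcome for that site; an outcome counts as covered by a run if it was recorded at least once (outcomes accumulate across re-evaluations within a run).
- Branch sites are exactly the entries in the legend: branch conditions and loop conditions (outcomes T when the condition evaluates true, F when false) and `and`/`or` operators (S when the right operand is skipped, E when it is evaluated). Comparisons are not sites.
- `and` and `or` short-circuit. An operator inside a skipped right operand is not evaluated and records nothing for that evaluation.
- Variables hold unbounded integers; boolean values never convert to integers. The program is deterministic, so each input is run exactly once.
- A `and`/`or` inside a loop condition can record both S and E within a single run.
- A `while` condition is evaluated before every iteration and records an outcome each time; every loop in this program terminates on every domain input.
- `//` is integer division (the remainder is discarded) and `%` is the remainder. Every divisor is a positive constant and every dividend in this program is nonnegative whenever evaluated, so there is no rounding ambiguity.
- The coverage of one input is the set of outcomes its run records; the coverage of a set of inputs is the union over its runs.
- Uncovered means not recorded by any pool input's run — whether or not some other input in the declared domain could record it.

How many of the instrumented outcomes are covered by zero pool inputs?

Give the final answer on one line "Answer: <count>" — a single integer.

run #1 (m=14, r=4) runs B2->S, B1->F, B4->T, B5->F, B9->F, B10->T; records B1=F, B2=S, B4=T, B5=F, B9=F, B10=T
run #2 (m=7, r=3) runs B2->E, B1->F, B4->F, B7->E, B6->F, B9->F, B10->T; records B1=F, B2=E, B4=F, B6=F, B7=E, B9=F, B10=T
run #3 (m=14, r=-3) runs B2->S, B1->F, B4->T, B5->F, B9->F, B10->F; records B1=F, B2=S, B4=T, B5=F, B9=F, B10=F
run #4 (m=9, r=2) runs B2->S, B1->F, B4->T, B5->F, B9->F, B10->T; records B1=F, B2=S, B4=T, B5=F, B9=F, B10=T
run #5 (m=6, r=-4) runs B2->E, B1->T, B3->F, B2->E, B1->T, B3->F, B2->E, B1->T, B3->F, B2->S, B1->F, B4->T, B5->F, B9->F, ...; records B1=T, B1=F, B2=S, B2=E, B3=F, B4=T, B5=F, B9=F, B10=T
run #6 (m=4, r=2) runs B2->E, B1->F, B4->T, B5->T, B9->F, B10->T; records B1=F, B2=E, B4=T, B5=T, B9=F, B10=T
union over the pool: B1=T, B1=F, B2=S, B2=E, B3=F, B4=T, B4=F, B5=T, B5=F, B6=F, B7=E, B9=F, B10=T, B10=F
uncovered (6 of 20): B3=T, B6=T, B7=S, B8=T, B8=F, B9=T

Answer: 6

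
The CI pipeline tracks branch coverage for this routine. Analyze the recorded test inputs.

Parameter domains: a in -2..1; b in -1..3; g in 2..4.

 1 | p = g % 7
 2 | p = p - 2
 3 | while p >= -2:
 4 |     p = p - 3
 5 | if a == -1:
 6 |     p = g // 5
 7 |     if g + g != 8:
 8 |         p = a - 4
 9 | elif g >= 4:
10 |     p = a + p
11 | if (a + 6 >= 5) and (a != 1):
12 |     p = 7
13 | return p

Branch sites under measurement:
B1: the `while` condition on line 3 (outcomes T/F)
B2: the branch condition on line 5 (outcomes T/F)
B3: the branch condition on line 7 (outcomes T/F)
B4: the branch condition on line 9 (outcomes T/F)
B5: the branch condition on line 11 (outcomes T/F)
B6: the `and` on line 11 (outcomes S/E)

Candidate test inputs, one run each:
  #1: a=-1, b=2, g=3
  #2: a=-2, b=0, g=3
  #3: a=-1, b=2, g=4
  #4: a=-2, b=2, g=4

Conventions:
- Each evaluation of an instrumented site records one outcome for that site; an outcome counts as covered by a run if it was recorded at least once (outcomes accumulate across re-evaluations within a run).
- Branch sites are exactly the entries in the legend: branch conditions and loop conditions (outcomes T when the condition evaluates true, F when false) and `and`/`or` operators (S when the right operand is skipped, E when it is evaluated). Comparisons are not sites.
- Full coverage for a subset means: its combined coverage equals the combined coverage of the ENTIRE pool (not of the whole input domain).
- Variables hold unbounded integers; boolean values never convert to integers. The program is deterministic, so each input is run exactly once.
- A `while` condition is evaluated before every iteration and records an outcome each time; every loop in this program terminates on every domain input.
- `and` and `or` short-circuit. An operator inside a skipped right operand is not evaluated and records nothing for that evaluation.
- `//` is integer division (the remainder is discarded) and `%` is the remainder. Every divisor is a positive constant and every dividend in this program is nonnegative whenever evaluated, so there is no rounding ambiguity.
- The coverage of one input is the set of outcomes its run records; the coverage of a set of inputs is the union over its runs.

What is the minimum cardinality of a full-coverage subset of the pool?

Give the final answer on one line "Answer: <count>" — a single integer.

input #1, a=-1, b=2, g=3: events B1->T, B1->T, B1->F, B2->T, B3->T, B6->E, B5->T; outcomes B1=T, B1=F, B2=T, B3=T, B5=T, B6=E
input #2, a=-2, b=0, g=3: events B1->T, B1->T, B1->F, B2->F, B4->F, B6->S, B5->F; outcomes B1=T, B1=F, B2=F, B4=F, B5=F, B6=S
input #3, a=-1, b=2, g=4: events B1->T, B1->T, B1->F, B2->T, B3->F, B6->E, B5->T; outcomes B1=T, B1=F, B2=T, B3=F, B5=T, B6=E
input #4, a=-2, b=2, g=4: events B1->T, B1->T, B1->F, B2->F, B4->T, B6->S, B5->F; outcomes B1=T, B1=F, B2=F, B4=T, B5=F, B6=S
the full pool covers 12 outcomes: B1=T, B1=F, B2=T, B2=F, B3=T, B3=F, B4=T, B4=F, B5=T, B5=F, B6=S, B6=E
size 1 is not enough: best union over all size-1 subsets is 6/12
size 2 is not enough: best union over all size-2 subsets is 10/12
size 3 is not enough: best union over all size-3 subsets is 11/12
at size 4, {1, 2, 3, 4} reaches all 12 outcomes; every lexicographically earlier size-4 subset fails

Answer: 4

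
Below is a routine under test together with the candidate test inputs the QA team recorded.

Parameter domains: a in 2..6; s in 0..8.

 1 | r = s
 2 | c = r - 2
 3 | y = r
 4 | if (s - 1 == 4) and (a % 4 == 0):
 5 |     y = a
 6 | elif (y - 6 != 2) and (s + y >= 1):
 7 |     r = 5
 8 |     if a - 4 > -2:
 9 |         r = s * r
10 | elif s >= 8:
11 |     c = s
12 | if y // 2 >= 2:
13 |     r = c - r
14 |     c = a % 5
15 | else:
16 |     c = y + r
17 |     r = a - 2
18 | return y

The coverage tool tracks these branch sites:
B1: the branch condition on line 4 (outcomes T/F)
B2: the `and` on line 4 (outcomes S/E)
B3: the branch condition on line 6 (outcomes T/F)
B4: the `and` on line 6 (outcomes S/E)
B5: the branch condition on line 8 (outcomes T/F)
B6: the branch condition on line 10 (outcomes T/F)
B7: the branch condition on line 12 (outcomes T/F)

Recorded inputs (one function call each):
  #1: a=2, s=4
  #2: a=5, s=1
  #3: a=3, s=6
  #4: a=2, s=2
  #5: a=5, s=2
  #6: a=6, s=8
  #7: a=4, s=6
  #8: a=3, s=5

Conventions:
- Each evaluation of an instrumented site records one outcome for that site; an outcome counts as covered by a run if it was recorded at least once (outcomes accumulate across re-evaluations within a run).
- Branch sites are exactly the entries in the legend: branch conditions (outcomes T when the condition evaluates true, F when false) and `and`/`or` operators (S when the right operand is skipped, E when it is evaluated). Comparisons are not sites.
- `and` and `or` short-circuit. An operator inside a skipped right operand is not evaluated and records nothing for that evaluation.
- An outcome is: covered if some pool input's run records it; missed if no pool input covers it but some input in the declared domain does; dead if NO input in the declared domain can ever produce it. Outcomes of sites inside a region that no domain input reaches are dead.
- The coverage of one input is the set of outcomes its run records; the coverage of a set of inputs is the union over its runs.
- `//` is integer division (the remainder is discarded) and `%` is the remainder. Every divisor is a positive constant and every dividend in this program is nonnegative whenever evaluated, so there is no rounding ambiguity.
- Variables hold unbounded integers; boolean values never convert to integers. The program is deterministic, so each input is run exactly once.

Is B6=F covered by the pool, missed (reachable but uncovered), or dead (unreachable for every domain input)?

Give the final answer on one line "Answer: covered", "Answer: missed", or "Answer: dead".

no pool input records B6=F
but domain input (a=2, s=0) does record it -> reachable, so missed

Answer: missed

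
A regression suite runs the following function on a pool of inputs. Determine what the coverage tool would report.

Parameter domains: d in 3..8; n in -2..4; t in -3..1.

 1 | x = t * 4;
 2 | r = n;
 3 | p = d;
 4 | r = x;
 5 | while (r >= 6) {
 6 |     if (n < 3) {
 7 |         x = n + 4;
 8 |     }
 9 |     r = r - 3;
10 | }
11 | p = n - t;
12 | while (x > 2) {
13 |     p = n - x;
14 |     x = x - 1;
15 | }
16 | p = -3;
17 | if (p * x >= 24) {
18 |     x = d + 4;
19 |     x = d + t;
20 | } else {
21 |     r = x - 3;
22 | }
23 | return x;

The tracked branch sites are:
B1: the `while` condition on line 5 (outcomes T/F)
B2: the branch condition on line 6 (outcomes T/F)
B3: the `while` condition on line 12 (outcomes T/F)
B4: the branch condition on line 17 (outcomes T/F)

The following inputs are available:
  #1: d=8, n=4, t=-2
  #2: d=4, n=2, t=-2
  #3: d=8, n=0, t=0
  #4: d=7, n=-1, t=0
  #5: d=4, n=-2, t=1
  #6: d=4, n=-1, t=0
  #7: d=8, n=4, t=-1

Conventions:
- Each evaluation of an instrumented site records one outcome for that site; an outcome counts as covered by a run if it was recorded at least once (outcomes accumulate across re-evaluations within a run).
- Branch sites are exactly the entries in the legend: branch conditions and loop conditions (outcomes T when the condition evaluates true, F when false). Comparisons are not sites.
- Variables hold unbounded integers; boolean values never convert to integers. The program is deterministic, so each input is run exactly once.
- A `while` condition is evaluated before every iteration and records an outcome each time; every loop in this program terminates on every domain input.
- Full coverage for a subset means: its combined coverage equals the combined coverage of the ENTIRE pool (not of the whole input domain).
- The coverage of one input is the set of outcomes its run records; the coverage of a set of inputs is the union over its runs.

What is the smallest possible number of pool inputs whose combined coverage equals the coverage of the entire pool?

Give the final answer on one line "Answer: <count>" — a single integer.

run #1 (d=8, n=4, t=-2) records B1=F, B3=F, B4=T
run #2 (d=4, n=2, t=-2) records B1=F, B3=F, B4=T
run #3 (d=8, n=0, t=0) records B1=F, B3=F, B4=F
run #4 (d=7, n=-1, t=0) records B1=F, B3=F, B4=F
run #5 (d=4, n=-2, t=1) records B1=F, B3=T, B3=F, B4=F
run #6 (d=4, n=-1, t=0) records B1=F, B3=F, B4=F
run #7 (d=8, n=4, t=-1) records B1=F, B3=F, B4=F
the full pool covers 5 outcomes: B1=F, B3=T, B3=F, B4=T, B4=F
checked all size-1 subsets: none covers 5 outcomes (max 4/5)
size 2: inputs {1, 5} cover all 5 outcomes, and no lexicographically smaller subset of this size does

Answer: 2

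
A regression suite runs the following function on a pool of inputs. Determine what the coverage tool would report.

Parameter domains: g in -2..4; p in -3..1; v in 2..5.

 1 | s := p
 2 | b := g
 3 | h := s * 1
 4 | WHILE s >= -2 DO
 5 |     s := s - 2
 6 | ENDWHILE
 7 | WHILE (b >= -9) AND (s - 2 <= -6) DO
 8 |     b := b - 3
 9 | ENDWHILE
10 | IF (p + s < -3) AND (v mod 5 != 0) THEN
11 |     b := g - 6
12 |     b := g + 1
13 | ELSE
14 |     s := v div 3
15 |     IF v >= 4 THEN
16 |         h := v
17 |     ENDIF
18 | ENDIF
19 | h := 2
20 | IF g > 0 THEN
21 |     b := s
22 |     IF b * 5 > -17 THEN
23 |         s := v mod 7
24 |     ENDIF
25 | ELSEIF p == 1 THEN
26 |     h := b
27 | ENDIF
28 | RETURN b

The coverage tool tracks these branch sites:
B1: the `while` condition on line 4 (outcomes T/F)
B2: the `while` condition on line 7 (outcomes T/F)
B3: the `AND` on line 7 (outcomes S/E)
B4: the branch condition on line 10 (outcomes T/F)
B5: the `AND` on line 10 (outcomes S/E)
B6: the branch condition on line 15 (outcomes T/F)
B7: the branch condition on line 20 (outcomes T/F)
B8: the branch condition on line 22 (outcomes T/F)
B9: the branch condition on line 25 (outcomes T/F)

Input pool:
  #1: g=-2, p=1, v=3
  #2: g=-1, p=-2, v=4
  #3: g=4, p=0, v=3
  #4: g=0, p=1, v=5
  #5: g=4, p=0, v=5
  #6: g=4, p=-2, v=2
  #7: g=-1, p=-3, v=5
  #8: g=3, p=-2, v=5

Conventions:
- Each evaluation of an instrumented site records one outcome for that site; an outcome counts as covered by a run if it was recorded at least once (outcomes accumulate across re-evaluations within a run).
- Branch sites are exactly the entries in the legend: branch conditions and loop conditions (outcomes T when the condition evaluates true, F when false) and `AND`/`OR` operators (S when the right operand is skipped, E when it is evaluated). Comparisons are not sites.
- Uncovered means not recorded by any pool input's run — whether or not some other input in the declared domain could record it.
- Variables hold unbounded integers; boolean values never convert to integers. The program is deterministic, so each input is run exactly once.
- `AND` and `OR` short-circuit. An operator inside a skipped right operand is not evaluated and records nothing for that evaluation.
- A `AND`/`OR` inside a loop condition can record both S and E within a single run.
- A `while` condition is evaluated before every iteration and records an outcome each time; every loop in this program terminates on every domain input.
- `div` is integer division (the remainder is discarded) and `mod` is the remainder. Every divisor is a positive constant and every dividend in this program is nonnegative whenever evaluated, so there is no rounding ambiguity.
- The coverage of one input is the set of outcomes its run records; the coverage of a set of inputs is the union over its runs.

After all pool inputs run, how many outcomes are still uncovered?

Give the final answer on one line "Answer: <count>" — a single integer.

#1 (g=-2, p=1, v=3) -> B1->T, B1->T, B1->F, B3->E, B2->F, B5->S, B4->F, B6->F, B7->F, B9->T; covered: B1=T, B1=F, B2=F, B3=E, B4=F, B5=S, B6=F, B7=F, B9=T
#2 (g=-1, p=-2, v=4) -> B1->T, B1->F, B3->E, B2->T, B3->E, B2->T, B3->E, B2->T, B3->S, B2->F, B5->E, B4->T, B7->F, B9->F; covered: B1=T, B1=F, B2=T, B2=F, B3=S, B3=E, B4=T, B5=E, B7=F, B9=F
#3 (g=4, p=0, v=3) -> B1->T, B1->T, B1->F, B3->E, B2->T, B3->E, B2->T, B3->E, B2->T, B3->E, B2->T, B3->E, B2->T, B3->S, ...; covered: B1=T, B1=F, B2=T, B2=F, B3=S, B3=E, B4=T, B5=E, B7=T, B8=F
#4 (g=0, p=1, v=5) -> B1->T, B1->T, B1->F, B3->E, B2->F, B5->S, B4->F, B6->T, B7->F, B9->T; covered: B1=T, B1=F, B2=F, B3=E, B4=F, B5=S, B6=T, B7=F, B9=T
#5 (g=4, p=0, v=5) -> B1->T, B1->T, B1->F, B3->E, B2->T, B3->E, B2->T, B3->E, B2->T, B3->E, B2->T, B3->E, B2->T, B3->S, ...; covered: B1=T, B1=F, B2=T, B2=F, B3=S, B3=E, B4=F, B5=E, B6=T, B7=T, B8=T
#6 (g=4, p=-2, v=2) -> B1->T, B1->F, B3->E, B2->T, B3->E, B2->T, B3->E, B2->T, B3->E, B2->T, B3->E, B2->T, B3->S, B2->F, ...; covered: B1=T, B1=F, B2=T, B2=F, B3=S, B3=E, B4=T, B5=E, B7=T, B8=F
#7 (g=-1, p=-3, v=5) -> B1->F, B3->E, B2->F, B5->E, B4->F, B6->T, B7->F, B9->F; covered: B1=F, B2=F, B3=E, B4=F, B5=E, B6=T, B7=F, B9=F
#8 (g=3, p=-2, v=5) -> B1->T, B1->F, B3->E, B2->T, B3->E, B2->T, B3->E, B2->T, B3->E, B2->T, B3->E, B2->T, B3->S, B2->F, ...; covered: B1=T, B1=F, B2=T, B2=F, B3=S, B3=E, B4=F, B5=E, B6=T, B7=T, B8=T
union over the pool: B1=T, B1=F, B2=T, B2=F, B3=S, B3=E, B4=T, B4=F, B5=S, B5=E, B6=T, B6=F, B7=T, B7=F, B8=T, B8=F, B9=T, B9=F
uncovered (0 of 18): none

Answer: 0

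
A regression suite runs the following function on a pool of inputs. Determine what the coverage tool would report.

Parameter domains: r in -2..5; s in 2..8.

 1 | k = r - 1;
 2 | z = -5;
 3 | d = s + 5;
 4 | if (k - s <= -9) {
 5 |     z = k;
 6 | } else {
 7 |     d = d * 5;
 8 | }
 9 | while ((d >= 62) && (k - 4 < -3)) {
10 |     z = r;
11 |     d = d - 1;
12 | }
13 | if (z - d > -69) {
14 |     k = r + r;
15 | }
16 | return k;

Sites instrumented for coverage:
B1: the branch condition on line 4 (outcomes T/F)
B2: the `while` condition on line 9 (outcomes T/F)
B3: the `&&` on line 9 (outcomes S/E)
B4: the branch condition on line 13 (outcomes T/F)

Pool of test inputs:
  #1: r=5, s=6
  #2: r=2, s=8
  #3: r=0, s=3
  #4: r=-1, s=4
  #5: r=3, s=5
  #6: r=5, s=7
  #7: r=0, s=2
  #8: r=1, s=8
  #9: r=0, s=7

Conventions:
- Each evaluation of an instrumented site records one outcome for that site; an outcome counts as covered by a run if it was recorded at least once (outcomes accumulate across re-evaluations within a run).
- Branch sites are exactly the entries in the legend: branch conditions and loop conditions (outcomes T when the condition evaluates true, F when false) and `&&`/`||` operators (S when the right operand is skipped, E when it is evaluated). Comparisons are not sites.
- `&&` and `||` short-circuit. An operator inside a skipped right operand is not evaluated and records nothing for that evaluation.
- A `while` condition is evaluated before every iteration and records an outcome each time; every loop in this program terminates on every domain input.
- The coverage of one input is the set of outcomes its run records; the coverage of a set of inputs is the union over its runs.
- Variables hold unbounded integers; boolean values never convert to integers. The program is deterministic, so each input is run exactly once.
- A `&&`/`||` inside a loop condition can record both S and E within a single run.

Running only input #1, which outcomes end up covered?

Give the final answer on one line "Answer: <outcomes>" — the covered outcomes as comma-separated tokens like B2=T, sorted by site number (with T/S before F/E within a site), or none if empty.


Tracing the run of input #1 (r=5, s=6):
  B1->F, B3->S, B2->F, B4->T
deduplicating events, the covered set is: B1=F, B2=F, B3=S, B4=T
Answer: B1=F, B2=F, B3=S, B4=T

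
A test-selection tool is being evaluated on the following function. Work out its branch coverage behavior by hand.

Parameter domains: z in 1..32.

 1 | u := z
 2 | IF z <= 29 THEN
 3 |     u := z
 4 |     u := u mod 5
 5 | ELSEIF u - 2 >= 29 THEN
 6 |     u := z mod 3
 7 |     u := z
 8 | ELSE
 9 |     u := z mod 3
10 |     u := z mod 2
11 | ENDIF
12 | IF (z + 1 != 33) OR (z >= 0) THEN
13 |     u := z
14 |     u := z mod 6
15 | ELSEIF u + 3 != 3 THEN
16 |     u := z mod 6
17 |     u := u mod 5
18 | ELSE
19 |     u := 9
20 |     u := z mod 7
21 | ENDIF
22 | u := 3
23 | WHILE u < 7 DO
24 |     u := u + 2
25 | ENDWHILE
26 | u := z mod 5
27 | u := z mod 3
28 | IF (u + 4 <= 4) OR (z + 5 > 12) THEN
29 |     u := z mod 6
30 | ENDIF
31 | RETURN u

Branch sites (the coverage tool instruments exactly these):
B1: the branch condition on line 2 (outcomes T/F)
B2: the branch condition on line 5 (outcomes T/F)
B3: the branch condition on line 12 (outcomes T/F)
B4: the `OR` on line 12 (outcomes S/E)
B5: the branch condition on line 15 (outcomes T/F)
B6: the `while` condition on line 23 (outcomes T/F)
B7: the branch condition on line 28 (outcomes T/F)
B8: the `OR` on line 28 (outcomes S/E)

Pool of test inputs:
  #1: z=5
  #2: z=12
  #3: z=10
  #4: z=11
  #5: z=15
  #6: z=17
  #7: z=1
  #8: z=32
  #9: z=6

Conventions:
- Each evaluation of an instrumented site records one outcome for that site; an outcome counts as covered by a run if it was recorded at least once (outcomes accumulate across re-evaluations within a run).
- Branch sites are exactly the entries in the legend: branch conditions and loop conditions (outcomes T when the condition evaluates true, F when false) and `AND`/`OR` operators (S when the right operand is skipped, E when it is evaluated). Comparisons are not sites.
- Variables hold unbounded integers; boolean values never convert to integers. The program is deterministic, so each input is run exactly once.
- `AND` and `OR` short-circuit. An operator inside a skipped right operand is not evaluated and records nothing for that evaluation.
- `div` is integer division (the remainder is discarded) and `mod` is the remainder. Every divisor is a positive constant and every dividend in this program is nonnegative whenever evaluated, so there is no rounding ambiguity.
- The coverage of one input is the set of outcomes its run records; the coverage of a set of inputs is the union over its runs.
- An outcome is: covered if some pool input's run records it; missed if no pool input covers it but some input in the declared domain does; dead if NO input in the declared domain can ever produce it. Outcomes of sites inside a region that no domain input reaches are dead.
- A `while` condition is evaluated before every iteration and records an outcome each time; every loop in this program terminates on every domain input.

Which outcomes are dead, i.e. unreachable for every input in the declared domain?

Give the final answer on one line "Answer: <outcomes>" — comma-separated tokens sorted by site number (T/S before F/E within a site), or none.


checking every outcome against all 32 domain inputs:
  B3=F: unreachable across the whole domain -> dead
  B5=T: unreachable across the whole domain -> dead
  B5=F: unreachable across the whole domain -> dead
  reachable outcomes have witnesses, e.g. B1=T (e.g. z=1), B1=F (e.g. z=30), B2=T (e.g. z=31), B2=F (e.g. z=30)
Answer: B3=F, B5=T, B5=F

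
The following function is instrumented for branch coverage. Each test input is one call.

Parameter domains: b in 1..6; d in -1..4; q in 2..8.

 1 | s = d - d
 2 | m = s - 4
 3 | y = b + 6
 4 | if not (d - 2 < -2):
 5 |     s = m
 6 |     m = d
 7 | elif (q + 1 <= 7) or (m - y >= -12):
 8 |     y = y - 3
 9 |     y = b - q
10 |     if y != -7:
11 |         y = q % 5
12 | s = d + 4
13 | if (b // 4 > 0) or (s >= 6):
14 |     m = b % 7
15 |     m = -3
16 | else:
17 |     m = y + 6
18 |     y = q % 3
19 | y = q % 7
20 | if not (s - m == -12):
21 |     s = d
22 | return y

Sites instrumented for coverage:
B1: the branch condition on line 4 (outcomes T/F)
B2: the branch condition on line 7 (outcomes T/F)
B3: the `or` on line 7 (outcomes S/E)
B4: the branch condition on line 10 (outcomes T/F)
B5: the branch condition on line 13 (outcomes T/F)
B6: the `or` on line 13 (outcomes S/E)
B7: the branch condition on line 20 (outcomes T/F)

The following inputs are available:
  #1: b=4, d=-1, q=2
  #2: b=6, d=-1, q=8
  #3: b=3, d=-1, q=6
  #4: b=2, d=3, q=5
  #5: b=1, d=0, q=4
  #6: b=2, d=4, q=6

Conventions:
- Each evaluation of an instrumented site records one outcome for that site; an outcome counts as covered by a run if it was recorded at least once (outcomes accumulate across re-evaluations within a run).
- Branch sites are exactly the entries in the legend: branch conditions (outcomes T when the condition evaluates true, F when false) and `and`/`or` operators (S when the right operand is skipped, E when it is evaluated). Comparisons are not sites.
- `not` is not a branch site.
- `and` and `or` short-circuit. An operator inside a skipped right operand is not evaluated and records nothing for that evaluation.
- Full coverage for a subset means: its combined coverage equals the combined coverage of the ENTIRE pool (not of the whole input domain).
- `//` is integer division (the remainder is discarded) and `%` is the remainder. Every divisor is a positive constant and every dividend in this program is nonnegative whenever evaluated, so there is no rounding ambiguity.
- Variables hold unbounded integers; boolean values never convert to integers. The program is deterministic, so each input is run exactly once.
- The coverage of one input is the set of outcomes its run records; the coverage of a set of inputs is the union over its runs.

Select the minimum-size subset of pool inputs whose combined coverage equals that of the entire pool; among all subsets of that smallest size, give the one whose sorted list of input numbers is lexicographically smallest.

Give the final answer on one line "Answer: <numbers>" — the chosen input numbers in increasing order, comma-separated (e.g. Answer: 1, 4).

input #1, b=4, d=-1, q=2: events B1->F, B3->S, B2->T, B4->T, B6->S, B5->T, B7->T; outcomes B1=F, B2=T, B3=S, B4=T, B5=T, B6=S, B7=T
input #2, b=6, d=-1, q=8: events B1->F, B3->E, B2->F, B6->S, B5->T, B7->T; outcomes B1=F, B2=F, B3=E, B5=T, B6=S, B7=T
input #3, b=3, d=-1, q=6: events B1->F, B3->S, B2->T, B4->T, B6->E, B5->F, B7->T; outcomes B1=F, B2=T, B3=S, B4=T, B5=F, B6=E, B7=T
input #4, b=2, d=3, q=5: events B1->T, B6->E, B5->T, B7->T; outcomes B1=T, B5=T, B6=E, B7=T
input #5, b=1, d=0, q=4: events B1->T, B6->E, B5->F, B7->T; outcomes B1=T, B5=F, B6=E, B7=T
input #6, b=2, d=4, q=6: events B1->T, B6->E, B5->T, B7->T; outcomes B1=T, B5=T, B6=E, B7=T
union over all inputs: B1=T, B1=F, B2=T, B2=F, B3=S, B3=E, B4=T, B5=T, B5=F, B6=S, B6=E, B7=T (12 outcomes)
every size-1 subset falls short of the 12 outcomes (best: 7/12)
every size-2 subset falls short of the 12 outcomes (best: 11/12)
at size 3, {1, 2, 5} reaches all 12 outcomes; every lexicographically earlier size-3 subset fails

Answer: 1, 2, 5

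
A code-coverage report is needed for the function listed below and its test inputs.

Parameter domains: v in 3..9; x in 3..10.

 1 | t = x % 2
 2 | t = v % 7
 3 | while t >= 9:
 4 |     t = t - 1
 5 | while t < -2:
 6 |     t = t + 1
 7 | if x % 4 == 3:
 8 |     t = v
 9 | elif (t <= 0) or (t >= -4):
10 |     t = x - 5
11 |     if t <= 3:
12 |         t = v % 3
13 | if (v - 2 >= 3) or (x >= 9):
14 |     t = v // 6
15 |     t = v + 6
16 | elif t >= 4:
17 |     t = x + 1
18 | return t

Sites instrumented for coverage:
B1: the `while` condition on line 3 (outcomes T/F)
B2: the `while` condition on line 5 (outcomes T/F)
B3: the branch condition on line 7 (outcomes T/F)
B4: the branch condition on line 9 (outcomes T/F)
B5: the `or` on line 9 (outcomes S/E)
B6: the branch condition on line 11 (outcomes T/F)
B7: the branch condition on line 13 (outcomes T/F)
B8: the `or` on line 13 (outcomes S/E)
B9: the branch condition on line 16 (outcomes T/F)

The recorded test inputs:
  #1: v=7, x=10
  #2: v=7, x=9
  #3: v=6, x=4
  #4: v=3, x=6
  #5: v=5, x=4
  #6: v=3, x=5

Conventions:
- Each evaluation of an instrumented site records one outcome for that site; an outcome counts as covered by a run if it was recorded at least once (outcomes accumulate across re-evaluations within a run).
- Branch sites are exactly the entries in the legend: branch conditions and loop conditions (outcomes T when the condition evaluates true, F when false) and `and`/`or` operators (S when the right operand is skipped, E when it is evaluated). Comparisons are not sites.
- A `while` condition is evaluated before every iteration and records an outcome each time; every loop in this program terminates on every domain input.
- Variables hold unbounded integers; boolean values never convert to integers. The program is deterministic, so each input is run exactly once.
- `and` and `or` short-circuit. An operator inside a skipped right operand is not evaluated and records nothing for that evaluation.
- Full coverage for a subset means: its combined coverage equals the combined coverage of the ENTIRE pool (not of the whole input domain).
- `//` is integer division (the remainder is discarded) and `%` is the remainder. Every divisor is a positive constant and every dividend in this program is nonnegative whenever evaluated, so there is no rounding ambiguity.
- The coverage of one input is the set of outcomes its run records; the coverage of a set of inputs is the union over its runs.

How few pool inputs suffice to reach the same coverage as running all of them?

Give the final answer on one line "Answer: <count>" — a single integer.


run #1 (v=7, x=10) records B1=F, B2=F, B3=F, B4=T, B5=S, B6=F, B7=T, B8=S
run #2 (v=7, x=9) records B1=F, B2=F, B3=F, B4=T, B5=S, B6=F, B7=T, B8=S
run #3 (v=6, x=4) records B1=F, B2=F, B3=F, B4=T, B5=E, B6=T, B7=T, B8=S
run #4 (v=3, x=6) records B1=F, B2=F, B3=F, B4=T, B5=E, B6=T, B7=F, B8=E, B9=F
run #5 (v=5, x=4) records B1=F, B2=F, B3=F, B4=T, B5=E, B6=T, B7=T, B8=S
run #6 (v=3, x=5) records B1=F, B2=F, B3=F, B4=T, B5=E, B6=T, B7=F, B8=E, B9=F
the full pool covers 13 outcomes: B1=F, B2=F, B3=F, B4=T, B5=S, B5=E, B6=T, B6=F, B7=T, B7=F, B8=S, B8=E, B9=F
every size-1 subset falls short of the 13 outcomes (best: 9/13)
size 2: inputs {1, 4} cover all 13 outcomes, and no lexicographically smaller subset of this size does
Answer: 2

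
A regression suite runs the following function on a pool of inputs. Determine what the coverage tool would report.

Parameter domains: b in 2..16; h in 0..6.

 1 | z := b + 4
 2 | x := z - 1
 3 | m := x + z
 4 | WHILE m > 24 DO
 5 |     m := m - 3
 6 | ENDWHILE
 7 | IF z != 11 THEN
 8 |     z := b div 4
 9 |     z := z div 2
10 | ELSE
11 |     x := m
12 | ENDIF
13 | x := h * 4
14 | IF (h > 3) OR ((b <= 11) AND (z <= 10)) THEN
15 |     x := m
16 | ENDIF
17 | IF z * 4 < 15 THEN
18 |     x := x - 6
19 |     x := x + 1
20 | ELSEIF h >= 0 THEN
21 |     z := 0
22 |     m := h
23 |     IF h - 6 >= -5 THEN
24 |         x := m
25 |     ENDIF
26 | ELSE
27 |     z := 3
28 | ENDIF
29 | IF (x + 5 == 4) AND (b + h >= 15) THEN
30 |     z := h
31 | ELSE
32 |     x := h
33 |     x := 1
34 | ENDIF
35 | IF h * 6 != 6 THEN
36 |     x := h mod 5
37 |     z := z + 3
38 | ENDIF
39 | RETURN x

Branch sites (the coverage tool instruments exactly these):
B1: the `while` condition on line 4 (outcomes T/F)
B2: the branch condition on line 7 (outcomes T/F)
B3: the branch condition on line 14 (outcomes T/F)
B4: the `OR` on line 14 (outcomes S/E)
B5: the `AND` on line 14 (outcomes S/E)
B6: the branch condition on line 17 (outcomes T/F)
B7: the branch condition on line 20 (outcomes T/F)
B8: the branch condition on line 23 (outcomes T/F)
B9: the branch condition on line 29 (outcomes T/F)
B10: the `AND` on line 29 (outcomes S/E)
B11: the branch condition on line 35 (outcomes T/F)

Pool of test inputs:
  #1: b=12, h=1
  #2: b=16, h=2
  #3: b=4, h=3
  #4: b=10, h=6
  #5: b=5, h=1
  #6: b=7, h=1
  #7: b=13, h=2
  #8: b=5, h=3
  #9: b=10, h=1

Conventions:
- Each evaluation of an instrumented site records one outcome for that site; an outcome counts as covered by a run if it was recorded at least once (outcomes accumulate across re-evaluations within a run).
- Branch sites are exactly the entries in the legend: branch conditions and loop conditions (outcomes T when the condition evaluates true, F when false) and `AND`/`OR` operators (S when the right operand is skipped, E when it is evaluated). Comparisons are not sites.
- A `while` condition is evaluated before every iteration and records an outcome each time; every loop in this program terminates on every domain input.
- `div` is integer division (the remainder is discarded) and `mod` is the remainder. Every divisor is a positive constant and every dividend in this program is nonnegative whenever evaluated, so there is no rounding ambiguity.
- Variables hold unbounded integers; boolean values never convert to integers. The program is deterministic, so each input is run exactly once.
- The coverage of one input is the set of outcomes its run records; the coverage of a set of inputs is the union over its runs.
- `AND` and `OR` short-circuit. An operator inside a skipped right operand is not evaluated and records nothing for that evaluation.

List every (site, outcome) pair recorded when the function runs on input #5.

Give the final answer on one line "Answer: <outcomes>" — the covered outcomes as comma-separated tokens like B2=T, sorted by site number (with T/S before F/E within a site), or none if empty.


Event log for input #5 (b=5, h=1):
  B1->F, B2->T, B4->E, B5->E, B3->T, B6->T, B10->S, B9->F, B11->F
distinct outcomes covered: B1=F, B2=T, B3=T, B4=E, B5=E, B6=T, B9=F, B10=S, B11=F
Answer: B1=F, B2=T, B3=T, B4=E, B5=E, B6=T, B9=F, B10=S, B11=F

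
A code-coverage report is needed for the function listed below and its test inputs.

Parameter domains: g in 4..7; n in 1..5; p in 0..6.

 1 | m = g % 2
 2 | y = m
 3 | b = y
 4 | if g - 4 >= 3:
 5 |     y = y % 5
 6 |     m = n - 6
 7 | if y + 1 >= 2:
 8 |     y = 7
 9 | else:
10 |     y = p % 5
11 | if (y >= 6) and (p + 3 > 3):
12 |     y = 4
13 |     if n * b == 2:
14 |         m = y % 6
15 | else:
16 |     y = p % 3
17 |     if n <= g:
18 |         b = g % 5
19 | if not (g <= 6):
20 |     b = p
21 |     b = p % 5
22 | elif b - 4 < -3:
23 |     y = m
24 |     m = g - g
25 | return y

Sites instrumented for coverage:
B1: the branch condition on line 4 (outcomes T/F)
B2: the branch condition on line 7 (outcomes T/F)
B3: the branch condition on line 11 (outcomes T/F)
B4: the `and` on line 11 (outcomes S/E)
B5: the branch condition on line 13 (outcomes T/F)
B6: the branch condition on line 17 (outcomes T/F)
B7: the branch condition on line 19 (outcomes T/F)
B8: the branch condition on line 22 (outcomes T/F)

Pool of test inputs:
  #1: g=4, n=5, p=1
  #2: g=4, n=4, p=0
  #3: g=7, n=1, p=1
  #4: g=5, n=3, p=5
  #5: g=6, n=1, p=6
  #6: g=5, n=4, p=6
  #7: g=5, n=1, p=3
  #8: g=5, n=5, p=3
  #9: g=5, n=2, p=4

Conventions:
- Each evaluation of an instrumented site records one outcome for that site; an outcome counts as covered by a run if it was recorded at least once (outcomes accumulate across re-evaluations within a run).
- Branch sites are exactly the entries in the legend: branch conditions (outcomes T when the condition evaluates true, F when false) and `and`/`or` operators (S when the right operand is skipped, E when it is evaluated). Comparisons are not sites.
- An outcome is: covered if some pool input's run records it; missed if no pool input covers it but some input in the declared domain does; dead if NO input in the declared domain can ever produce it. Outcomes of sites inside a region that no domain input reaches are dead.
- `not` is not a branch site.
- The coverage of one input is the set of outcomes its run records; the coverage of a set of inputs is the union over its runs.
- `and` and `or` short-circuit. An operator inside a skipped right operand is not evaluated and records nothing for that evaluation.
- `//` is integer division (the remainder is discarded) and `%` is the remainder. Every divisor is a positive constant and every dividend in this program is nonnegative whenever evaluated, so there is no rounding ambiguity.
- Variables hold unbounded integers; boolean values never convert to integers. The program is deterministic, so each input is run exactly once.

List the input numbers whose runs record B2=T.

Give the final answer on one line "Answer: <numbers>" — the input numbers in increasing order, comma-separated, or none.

input #1 (g=4, n=5, p=1): does not produce B2=T
input #2 (g=4, n=4, p=0): does not produce B2=T
input #3 (g=7, n=1, p=1): produces B2=T
input #4 (g=5, n=3, p=5): produces B2=T
input #5 (g=6, n=1, p=6): does not produce B2=T
input #6 (g=5, n=4, p=6): produces B2=T
input #7 (g=5, n=1, p=3): produces B2=T
input #8 (g=5, n=5, p=3): produces B2=T
input #9 (g=5, n=2, p=4): produces B2=T

Answer: 3, 4, 6, 7, 8, 9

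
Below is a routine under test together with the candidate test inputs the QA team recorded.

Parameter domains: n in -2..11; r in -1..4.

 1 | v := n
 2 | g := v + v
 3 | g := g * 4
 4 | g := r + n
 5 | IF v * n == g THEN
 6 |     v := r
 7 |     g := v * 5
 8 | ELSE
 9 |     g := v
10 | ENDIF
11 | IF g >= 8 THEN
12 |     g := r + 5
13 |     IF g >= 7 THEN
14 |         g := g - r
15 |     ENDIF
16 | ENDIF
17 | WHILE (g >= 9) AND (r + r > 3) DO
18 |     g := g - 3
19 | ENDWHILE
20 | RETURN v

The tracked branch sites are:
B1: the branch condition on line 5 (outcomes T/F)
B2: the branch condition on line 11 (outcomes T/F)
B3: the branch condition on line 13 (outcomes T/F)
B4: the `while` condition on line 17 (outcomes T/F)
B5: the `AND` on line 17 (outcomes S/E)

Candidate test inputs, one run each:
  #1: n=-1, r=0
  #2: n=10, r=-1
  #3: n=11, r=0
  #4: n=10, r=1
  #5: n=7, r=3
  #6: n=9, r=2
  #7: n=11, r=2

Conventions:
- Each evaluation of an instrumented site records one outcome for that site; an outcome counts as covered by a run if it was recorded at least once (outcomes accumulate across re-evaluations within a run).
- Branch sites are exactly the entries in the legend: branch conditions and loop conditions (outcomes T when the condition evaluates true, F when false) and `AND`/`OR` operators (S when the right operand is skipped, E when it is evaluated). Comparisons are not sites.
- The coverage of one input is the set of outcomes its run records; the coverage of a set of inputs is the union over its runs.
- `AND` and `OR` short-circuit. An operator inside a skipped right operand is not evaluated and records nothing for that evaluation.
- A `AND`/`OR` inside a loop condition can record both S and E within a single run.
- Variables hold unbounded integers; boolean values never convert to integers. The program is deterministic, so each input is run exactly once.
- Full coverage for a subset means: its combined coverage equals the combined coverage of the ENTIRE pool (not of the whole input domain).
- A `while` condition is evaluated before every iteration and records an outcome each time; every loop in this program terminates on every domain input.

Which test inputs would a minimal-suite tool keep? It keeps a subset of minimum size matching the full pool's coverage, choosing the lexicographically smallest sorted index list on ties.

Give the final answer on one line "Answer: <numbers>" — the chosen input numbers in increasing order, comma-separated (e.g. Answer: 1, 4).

input #1 (n=-1, r=0): covers B1=F, B2=F, B4=F, B5=S
input #2 (n=10, r=-1): covers B1=F, B2=T, B3=F, B4=F, B5=S
input #3 (n=11, r=0): covers B1=F, B2=T, B3=F, B4=F, B5=S
input #4 (n=10, r=1): covers B1=F, B2=T, B3=F, B4=F, B5=S
input #5 (n=7, r=3): covers B1=F, B2=F, B4=F, B5=S
input #6 (n=9, r=2): covers B1=F, B2=T, B3=T, B4=F, B5=S
input #7 (n=11, r=2): covers B1=F, B2=T, B3=T, B4=F, B5=S
union over all inputs: B1=F, B2=T, B2=F, B3=T, B3=F, B4=F, B5=S (7 outcomes)
checked all size-1 subsets: none covers 7 outcomes (max 5/7)
checked all size-2 subsets: none covers 7 outcomes (max 6/7)
at size 3, {1, 2, 6} reaches all 7 outcomes; every lexicographically earlier size-3 subset fails

Answer: 1, 2, 6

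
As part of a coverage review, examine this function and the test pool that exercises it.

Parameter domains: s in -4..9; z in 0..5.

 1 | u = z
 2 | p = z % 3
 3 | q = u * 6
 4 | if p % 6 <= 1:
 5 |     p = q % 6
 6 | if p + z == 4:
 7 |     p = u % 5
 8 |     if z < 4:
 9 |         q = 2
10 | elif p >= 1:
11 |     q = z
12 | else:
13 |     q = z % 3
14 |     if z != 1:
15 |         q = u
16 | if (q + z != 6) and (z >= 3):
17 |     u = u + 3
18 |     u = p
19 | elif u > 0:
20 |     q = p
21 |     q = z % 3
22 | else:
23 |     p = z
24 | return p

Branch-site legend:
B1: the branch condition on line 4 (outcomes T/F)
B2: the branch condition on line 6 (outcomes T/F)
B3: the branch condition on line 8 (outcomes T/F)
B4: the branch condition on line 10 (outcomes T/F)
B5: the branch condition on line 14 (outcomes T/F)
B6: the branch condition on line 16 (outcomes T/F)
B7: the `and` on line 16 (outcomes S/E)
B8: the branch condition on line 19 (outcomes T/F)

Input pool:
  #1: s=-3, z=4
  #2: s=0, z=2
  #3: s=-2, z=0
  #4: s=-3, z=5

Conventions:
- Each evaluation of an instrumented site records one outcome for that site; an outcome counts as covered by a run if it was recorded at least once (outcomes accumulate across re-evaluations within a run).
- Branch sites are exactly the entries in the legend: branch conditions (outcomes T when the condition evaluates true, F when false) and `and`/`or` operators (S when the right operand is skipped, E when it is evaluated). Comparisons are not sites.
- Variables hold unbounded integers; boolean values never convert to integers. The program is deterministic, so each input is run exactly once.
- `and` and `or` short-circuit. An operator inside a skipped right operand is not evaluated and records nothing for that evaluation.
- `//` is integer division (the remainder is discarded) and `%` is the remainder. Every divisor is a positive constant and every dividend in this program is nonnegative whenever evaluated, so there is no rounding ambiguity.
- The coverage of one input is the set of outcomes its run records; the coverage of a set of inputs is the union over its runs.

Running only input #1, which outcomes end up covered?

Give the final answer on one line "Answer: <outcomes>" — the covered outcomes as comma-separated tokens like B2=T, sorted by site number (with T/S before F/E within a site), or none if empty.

Tracing the run of input #1 (s=-3, z=4):
  B1->T, B2->T, B3->F, B7->E, B6->T
as a set, this run covers: B1=T, B2=T, B3=F, B6=T, B7=E

Answer: B1=T, B2=T, B3=F, B6=T, B7=E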